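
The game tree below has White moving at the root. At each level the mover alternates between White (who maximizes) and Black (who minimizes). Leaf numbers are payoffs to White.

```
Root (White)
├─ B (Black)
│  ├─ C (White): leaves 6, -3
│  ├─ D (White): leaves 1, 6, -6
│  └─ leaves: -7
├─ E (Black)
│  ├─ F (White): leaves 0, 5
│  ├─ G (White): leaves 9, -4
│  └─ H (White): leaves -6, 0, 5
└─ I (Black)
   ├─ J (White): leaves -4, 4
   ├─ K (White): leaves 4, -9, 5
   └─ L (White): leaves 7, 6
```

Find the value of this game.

C (White): max(6, -3) = 6
D (White): max(1, 6, -6) = 6
B (Black): min(6, 6, -7) = -7
F (White): max(0, 5) = 5
G (White): max(9, -4) = 9
H (White): max(-6, 0, 5) = 5
E (Black): min(5, 9, 5) = 5
J (White): max(-4, 4) = 4
K (White): max(4, -9, 5) = 5
L (White): max(7, 6) = 7
I (Black): min(4, 5, 7) = 4
Root (White): max(-7, 5, 4) = 5

5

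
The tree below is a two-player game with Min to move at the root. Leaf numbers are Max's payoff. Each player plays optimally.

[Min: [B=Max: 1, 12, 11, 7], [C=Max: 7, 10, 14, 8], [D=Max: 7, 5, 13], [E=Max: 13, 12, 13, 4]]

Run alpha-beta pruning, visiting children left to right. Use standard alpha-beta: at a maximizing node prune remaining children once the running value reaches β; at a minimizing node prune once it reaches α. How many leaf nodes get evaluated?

11

B [α=-∞,β=+∞]: v=12
C [α=-∞,β=12]: v=14 after child 3 ≥ β → β-cutoff, skip 1
D [α=-∞,β=12]: v=13
E [α=-∞,β=12]: v=13 after child 1 ≥ β → β-cutoff, skip 3
Root [α=-∞,β=+∞]: v=12
Leaves evaluated: 11 of 15.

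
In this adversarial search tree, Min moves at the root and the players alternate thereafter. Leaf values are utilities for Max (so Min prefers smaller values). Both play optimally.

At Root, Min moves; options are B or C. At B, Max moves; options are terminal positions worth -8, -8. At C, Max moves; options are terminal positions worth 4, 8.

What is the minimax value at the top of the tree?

B (Max): max(-8, -8) = -8
C (Max): max(4, 8) = 8
Root (Min): min(-8, 8) = -8

-8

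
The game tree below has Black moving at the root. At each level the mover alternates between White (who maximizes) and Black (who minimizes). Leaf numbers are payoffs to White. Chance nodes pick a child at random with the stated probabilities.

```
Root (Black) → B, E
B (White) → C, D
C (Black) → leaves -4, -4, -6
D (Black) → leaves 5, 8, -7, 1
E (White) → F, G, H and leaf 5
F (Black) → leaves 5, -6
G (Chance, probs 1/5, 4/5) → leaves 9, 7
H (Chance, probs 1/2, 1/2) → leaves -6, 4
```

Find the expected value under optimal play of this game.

C (Black): min(-4, -4, -6) = -6
D (Black): min(5, 8, -7, 1) = -7
B (White): max(-6, -7) = -6
F (Black): min(5, -6) = -6
G (Chance): 1/5·9 + 4/5·7 = 7.4
H (Chance): 1/2·-6 + 1/2·4 = -1
E (White): max(-6, 7.4, -1, 5) = 7.4
Root (Black): min(-6, 7.4) = -6

-6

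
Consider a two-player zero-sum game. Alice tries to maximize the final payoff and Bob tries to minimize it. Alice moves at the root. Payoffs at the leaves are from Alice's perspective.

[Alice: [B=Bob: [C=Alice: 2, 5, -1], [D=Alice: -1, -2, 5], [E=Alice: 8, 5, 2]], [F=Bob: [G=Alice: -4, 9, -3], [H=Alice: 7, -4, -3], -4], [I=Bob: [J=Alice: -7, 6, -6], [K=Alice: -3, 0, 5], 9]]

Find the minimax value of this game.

5

C (Alice): max(2, 5, -1) = 5
D (Alice): max(-1, -2, 5) = 5
E (Alice): max(8, 5, 2) = 8
B (Bob): min(5, 5, 8) = 5
G (Alice): max(-4, 9, -3) = 9
H (Alice): max(7, -4, -3) = 7
F (Bob): min(9, 7, -4) = -4
J (Alice): max(-7, 6, -6) = 6
K (Alice): max(-3, 0, 5) = 5
I (Bob): min(6, 5, 9) = 5
Root (Alice): max(5, -4, 5) = 5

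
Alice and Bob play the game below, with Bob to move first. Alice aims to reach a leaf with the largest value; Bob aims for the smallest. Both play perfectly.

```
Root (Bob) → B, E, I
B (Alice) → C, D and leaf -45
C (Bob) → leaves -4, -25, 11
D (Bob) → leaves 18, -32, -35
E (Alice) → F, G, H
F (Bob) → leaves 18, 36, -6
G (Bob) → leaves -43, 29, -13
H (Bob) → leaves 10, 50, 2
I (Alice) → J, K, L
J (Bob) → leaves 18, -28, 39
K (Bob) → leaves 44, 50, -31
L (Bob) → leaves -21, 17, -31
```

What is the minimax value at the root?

-28

C (Bob): min(-4, -25, 11) = -25
D (Bob): min(18, -32, -35) = -35
B (Alice): max(-25, -35, -45) = -25
F (Bob): min(18, 36, -6) = -6
G (Bob): min(-43, 29, -13) = -43
H (Bob): min(10, 50, 2) = 2
E (Alice): max(-6, -43, 2) = 2
J (Bob): min(18, -28, 39) = -28
K (Bob): min(44, 50, -31) = -31
L (Bob): min(-21, 17, -31) = -31
I (Alice): max(-28, -31, -31) = -28
Root (Bob): min(-25, 2, -28) = -28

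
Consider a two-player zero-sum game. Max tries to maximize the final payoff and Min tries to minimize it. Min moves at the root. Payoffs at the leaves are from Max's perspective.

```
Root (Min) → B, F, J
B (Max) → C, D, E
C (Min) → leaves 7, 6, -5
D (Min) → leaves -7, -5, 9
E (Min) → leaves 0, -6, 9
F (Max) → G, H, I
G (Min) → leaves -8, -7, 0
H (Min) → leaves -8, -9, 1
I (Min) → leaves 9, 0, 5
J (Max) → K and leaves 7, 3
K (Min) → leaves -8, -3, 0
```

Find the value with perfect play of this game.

-5

C (Min): min(7, 6, -5) = -5
D (Min): min(-7, -5, 9) = -7
E (Min): min(0, -6, 9) = -6
B (Max): max(-5, -7, -6) = -5
G (Min): min(-8, -7, 0) = -8
H (Min): min(-8, -9, 1) = -9
I (Min): min(9, 0, 5) = 0
F (Max): max(-8, -9, 0) = 0
K (Min): min(-8, -3, 0) = -8
J (Max): max(-8, 7, 3) = 7
Root (Min): min(-5, 0, 7) = -5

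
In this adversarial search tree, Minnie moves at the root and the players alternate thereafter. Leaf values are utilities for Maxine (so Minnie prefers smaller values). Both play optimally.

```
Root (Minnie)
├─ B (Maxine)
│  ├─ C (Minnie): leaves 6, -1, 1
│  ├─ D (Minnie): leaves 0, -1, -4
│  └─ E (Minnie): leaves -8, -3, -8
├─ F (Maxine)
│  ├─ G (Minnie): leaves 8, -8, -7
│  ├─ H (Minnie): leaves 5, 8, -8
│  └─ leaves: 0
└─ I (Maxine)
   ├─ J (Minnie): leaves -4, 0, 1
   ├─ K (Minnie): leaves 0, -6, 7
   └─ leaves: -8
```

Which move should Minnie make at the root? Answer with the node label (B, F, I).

C (Minnie): min(6, -1, 1) = -1
D (Minnie): min(0, -1, -4) = -4
E (Minnie): min(-8, -3, -8) = -8
B (Maxine): max(-1, -4, -8) = -1
G (Minnie): min(8, -8, -7) = -8
H (Minnie): min(5, 8, -8) = -8
F (Maxine): max(-8, -8, 0) = 0
J (Minnie): min(-4, 0, 1) = -4
K (Minnie): min(0, -6, 7) = -6
I (Maxine): max(-4, -6, -8) = -4
Root (Minnie): min(-1, 0, -4) = -4
Minnie picks the child with the lowest value: I (value -4).

I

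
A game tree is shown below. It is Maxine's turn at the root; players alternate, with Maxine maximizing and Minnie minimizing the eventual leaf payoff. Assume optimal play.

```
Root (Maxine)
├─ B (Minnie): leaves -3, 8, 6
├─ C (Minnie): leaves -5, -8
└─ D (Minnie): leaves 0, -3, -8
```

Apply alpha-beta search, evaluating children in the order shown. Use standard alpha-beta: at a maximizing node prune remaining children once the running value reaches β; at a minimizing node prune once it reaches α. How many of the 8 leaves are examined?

B [α=-∞,β=+∞]: v=-3
C [α=-3,β=+∞]: v=-5 after child 1 ≤ α → α-cutoff, skip 1
D [α=-3,β=+∞]: v=-3 after child 2 ≤ α → α-cutoff, skip 1
Root [α=-∞,β=+∞]: v=-3
Leaves evaluated: 6 of 8.

6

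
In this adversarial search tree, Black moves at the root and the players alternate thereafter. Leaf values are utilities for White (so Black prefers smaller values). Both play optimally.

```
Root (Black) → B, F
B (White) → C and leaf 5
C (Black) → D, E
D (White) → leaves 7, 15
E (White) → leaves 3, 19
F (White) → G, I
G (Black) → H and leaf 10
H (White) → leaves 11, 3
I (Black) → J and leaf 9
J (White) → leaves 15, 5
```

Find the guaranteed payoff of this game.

10

D (White): max(7, 15) = 15
E (White): max(3, 19) = 19
C (Black): min(15, 19) = 15
B (White): max(15, 5) = 15
H (White): max(11, 3) = 11
G (Black): min(11, 10) = 10
J (White): max(15, 5) = 15
I (Black): min(15, 9) = 9
F (White): max(10, 9) = 10
Root (Black): min(15, 10) = 10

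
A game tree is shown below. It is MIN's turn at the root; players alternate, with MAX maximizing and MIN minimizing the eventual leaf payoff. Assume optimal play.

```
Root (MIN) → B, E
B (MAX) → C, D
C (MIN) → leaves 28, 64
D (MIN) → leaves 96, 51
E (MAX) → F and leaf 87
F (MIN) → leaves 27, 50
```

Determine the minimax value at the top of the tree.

C (MIN): min(28, 64) = 28
D (MIN): min(96, 51) = 51
B (MAX): max(28, 51) = 51
F (MIN): min(27, 50) = 27
E (MAX): max(27, 87) = 87
Root (MIN): min(51, 87) = 51

51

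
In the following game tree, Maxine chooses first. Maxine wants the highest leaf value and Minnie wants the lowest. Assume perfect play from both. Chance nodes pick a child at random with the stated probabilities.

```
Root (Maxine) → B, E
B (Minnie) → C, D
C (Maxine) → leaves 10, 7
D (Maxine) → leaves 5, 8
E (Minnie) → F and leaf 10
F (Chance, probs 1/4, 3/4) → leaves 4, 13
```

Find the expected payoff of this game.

10

C (Maxine): max(10, 7) = 10
D (Maxine): max(5, 8) = 8
B (Minnie): min(10, 8) = 8
F (Chance): 1/4·4 + 3/4·13 = 10.75
E (Minnie): min(10.75, 10) = 10
Root (Maxine): max(8, 10) = 10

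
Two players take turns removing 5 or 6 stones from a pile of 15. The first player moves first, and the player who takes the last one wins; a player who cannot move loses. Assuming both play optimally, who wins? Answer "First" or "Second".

i:   0  1  2  3  4  5  6  7  8  9 10 11 12 13 14 15
     L  L  L  L  L  W  W  W  W  W  W  L  L  L  L  L
Position 15 is L, so the second player wins.

Second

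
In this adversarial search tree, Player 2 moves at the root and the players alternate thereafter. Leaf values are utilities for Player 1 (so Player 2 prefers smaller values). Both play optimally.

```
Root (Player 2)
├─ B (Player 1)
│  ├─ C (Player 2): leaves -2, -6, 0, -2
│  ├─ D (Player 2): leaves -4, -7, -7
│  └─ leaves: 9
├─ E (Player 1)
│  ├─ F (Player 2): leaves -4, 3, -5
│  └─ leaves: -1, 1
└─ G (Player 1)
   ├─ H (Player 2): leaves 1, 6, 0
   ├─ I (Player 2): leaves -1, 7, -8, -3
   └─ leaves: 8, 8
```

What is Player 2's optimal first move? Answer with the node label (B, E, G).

E

C (Player 2): min(-2, -6, 0, -2) = -6
D (Player 2): min(-4, -7, -7) = -7
B (Player 1): max(-6, -7, 9) = 9
F (Player 2): min(-4, 3, -5) = -5
E (Player 1): max(-5, -1, 1) = 1
H (Player 2): min(1, 6, 0) = 0
I (Player 2): min(-1, 7, -8, -3) = -8
G (Player 1): max(0, -8, 8, 8) = 8
Root (Player 2): min(9, 1, 8) = 1
Player 2 picks the child with the lowest value: E (value 1).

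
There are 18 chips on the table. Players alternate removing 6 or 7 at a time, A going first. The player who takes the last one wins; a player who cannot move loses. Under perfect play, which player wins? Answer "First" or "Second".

Second

i:   0  1  2  3  4  5  6  7  8  9 10 11 12 13 14 15 16 17 18
     L  L  L  L  L  L  W  W  W  W  W  W  W  L  L  L  L  L  L
Position 18 is L, so the second player wins.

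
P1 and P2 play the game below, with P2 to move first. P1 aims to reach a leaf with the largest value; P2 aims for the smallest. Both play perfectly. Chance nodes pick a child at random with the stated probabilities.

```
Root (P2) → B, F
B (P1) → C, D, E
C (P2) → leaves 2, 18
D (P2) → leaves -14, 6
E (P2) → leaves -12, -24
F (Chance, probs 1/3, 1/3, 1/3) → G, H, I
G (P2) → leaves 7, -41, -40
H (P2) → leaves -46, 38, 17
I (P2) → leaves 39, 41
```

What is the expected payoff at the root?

C (P2): min(2, 18) = 2
D (P2): min(-14, 6) = -14
E (P2): min(-12, -24) = -24
B (P1): max(2, -14, -24) = 2
G (P2): min(7, -41, -40) = -41
H (P2): min(-46, 38, 17) = -46
I (P2): min(39, 41) = 39
F (Chance): 1/3·-41 + 1/3·-46 + 1/3·39 = -16
Root (P2): min(2, -16) = -16

-16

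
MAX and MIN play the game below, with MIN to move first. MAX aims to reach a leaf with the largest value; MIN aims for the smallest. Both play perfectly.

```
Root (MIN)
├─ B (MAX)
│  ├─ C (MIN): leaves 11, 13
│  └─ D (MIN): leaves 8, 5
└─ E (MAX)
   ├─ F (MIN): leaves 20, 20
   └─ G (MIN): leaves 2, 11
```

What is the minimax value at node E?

F: min(20, 20) = 20
G: min(2, 11) = 2
E: max(20, 2) = 20

20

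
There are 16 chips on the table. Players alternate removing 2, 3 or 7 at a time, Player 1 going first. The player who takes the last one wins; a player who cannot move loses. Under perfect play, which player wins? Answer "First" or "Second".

Second

i:   0  1  2  3  4  5  6  7  8  9 10 11 12 13 14 15 16
     L  L  W  W  W  L  L  W  W  W  L  L  W  W  W  L  L
Position 16 is L, so the second player wins.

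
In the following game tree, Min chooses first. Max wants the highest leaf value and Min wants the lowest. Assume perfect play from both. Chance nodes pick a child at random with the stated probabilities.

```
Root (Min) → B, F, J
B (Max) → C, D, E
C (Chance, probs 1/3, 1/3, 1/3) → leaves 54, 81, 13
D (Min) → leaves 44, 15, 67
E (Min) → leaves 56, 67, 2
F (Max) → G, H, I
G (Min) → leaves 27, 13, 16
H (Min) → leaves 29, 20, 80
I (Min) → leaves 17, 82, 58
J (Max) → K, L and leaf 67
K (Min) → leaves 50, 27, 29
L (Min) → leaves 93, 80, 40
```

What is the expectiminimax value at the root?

C (Chance): 1/3·54 + 1/3·81 + 1/3·13 = 49.33
D (Min): min(44, 15, 67) = 15
E (Min): min(56, 67, 2) = 2
B (Max): max(49.33, 15, 2) = 49.33
G (Min): min(27, 13, 16) = 13
H (Min): min(29, 20, 80) = 20
I (Min): min(17, 82, 58) = 17
F (Max): max(13, 20, 17) = 20
K (Min): min(50, 27, 29) = 27
L (Min): min(93, 80, 40) = 40
J (Max): max(27, 40, 67) = 67
Root (Min): min(49.33, 20, 67) = 20

20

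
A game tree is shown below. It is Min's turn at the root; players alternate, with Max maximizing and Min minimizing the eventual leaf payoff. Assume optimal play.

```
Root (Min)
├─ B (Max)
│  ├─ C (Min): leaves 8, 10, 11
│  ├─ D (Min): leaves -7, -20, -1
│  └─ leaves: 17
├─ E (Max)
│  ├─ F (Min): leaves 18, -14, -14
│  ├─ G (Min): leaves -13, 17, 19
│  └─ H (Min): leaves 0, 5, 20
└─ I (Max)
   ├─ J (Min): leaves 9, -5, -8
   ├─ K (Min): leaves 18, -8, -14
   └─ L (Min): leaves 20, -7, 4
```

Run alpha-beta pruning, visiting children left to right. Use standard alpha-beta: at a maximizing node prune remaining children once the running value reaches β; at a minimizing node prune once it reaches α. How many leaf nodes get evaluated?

C [α=-∞,β=+∞]: v=8
D [α=8,β=+∞]: v=-7 after child 1 ≤ α → α-cutoff, skip 2
B [α=-∞,β=+∞]: v=17
F [α=-∞,β=17]: v=-14
G [α=-14,β=17]: v=-13
H [α=-13,β=17]: v=0
E [α=-∞,β=17]: v=0
J [α=-∞,β=0]: v=-8
K [α=-8,β=0]: v=-8 after child 2 ≤ α → α-cutoff, skip 1
L [α=-8,β=0]: v=-7
I [α=-∞,β=0]: v=-7
Root [α=-∞,β=+∞]: v=-7
Leaves evaluated: 22 of 25.

22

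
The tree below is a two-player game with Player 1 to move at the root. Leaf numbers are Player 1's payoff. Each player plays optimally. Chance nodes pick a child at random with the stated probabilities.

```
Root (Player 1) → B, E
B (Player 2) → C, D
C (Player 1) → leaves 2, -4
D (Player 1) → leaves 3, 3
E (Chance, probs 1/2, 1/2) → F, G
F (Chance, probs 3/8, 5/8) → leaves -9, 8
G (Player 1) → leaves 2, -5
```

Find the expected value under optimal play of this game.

2

C (Player 1): max(2, -4) = 2
D (Player 1): max(3, 3) = 3
B (Player 2): min(2, 3) = 2
F (Chance): 3/8·-9 + 5/8·8 = 1.62
G (Player 1): max(2, -5) = 2
E (Chance): 1/2·1.62 + 1/2·2 = 1.81
Root (Player 1): max(2, 1.81) = 2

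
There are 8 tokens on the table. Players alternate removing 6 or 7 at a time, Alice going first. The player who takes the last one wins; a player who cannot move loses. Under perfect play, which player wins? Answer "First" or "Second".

First

i:   0  1  2  3  4  5  6  7  8
     L  L  L  L  L  L  W  W  W
Position 8 is W, so the first player wins.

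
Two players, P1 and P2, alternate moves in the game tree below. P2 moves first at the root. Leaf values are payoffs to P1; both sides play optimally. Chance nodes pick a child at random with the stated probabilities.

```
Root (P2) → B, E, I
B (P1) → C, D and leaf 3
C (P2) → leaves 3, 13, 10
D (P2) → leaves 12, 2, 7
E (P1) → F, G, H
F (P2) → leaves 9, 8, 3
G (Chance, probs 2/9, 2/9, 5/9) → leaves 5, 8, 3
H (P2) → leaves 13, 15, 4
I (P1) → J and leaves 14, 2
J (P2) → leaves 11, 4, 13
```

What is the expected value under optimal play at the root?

C (P2): min(3, 13, 10) = 3
D (P2): min(12, 2, 7) = 2
B (P1): max(3, 2, 3) = 3
F (P2): min(9, 8, 3) = 3
G (Chance): 2/9·5 + 2/9·8 + 5/9·3 = 4.56
H (P2): min(13, 15, 4) = 4
E (P1): max(3, 4.56, 4) = 4.56
J (P2): min(11, 4, 13) = 4
I (P1): max(4, 14, 2) = 14
Root (P2): min(3, 4.56, 14) = 3

3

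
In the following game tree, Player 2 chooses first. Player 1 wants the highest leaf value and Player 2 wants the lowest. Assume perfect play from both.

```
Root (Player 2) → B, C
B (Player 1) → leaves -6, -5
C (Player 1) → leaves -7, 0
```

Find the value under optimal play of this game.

-5

B (Player 1): max(-6, -5) = -5
C (Player 1): max(-7, 0) = 0
Root (Player 2): min(-5, 0) = -5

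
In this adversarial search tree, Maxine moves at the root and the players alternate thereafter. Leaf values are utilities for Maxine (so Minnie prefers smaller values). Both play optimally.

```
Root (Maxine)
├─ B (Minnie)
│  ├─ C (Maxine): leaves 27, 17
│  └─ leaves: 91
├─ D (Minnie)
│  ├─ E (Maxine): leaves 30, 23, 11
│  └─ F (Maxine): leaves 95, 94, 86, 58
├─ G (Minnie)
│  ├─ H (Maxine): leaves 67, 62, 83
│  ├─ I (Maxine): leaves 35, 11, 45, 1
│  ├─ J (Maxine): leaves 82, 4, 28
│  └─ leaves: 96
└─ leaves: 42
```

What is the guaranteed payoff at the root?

C (Maxine): max(27, 17) = 27
B (Minnie): min(27, 91) = 27
E (Maxine): max(30, 23, 11) = 30
F (Maxine): max(95, 94, 86, 58) = 95
D (Minnie): min(30, 95) = 30
H (Maxine): max(67, 62, 83) = 83
I (Maxine): max(35, 11, 45, 1) = 45
J (Maxine): max(82, 4, 28) = 82
G (Minnie): min(83, 45, 82, 96) = 45
Root (Maxine): max(27, 30, 45, 42) = 45

45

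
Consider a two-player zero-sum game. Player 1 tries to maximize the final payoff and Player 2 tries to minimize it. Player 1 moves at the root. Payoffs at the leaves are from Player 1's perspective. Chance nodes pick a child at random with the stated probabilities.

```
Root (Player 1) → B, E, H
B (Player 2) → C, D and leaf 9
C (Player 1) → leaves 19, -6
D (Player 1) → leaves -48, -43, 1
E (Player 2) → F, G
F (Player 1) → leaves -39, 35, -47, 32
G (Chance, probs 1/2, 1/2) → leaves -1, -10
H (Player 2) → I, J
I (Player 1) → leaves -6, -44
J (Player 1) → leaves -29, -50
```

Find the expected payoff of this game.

C (Player 1): max(19, -6) = 19
D (Player 1): max(-48, -43, 1) = 1
B (Player 2): min(19, 1, 9) = 1
F (Player 1): max(-39, 35, -47, 32) = 35
G (Chance): 1/2·-1 + 1/2·-10 = -5.5
E (Player 2): min(35, -5.5) = -5.5
I (Player 1): max(-6, -44) = -6
J (Player 1): max(-29, -50) = -29
H (Player 2): min(-6, -29) = -29
Root (Player 1): max(1, -5.5, -29) = 1

1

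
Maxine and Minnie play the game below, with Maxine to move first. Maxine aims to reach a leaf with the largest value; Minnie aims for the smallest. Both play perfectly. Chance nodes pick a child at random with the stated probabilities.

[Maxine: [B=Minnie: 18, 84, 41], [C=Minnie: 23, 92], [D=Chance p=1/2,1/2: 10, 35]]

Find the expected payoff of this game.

B (Minnie): min(18, 84, 41) = 18
C (Minnie): min(23, 92) = 23
D (Chance): 1/2·10 + 1/2·35 = 22.5
Root (Maxine): max(18, 23, 22.5) = 23

23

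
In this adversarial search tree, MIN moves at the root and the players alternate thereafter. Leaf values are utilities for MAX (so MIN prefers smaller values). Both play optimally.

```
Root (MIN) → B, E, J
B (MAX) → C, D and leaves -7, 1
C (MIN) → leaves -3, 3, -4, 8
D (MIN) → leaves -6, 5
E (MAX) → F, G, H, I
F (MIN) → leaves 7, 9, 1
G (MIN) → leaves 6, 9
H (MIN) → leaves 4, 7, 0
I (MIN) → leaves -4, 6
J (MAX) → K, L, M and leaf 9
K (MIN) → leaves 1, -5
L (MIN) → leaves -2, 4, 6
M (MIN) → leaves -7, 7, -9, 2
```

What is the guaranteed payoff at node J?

K: min(1, -5) = -5
L: min(-2, 4, 6) = -2
M: min(-7, 7, -9, 2) = -9
J: max(-5, -2, -9, 9) = 9

9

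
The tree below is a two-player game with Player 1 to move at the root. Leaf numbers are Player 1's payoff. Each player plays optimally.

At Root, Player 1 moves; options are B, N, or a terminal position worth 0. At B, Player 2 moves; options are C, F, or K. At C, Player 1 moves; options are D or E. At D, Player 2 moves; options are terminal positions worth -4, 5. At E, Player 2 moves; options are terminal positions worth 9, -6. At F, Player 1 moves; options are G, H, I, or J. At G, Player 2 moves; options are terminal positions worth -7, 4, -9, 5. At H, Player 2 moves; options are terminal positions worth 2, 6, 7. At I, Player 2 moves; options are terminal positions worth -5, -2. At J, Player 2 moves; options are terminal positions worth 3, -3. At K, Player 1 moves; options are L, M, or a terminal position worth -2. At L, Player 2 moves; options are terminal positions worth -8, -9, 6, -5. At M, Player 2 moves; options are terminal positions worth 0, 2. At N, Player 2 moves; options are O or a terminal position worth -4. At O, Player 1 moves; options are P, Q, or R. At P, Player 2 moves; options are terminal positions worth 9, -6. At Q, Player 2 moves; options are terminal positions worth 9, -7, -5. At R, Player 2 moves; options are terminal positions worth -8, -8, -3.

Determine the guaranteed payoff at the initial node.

0

D (Player 2): min(-4, 5) = -4
E (Player 2): min(9, -6) = -6
C (Player 1): max(-4, -6) = -4
G (Player 2): min(-7, 4, -9, 5) = -9
H (Player 2): min(2, 6, 7) = 2
I (Player 2): min(-5, -2) = -5
J (Player 2): min(3, -3) = -3
F (Player 1): max(-9, 2, -5, -3) = 2
L (Player 2): min(-8, -9, 6, -5) = -9
M (Player 2): min(0, 2) = 0
K (Player 1): max(-9, 0, -2) = 0
B (Player 2): min(-4, 2, 0) = -4
P (Player 2): min(9, -6) = -6
Q (Player 2): min(9, -7, -5) = -7
R (Player 2): min(-8, -8, -3) = -8
O (Player 1): max(-6, -7, -8) = -6
N (Player 2): min(-6, -4) = -6
Root (Player 1): max(-4, -6, 0) = 0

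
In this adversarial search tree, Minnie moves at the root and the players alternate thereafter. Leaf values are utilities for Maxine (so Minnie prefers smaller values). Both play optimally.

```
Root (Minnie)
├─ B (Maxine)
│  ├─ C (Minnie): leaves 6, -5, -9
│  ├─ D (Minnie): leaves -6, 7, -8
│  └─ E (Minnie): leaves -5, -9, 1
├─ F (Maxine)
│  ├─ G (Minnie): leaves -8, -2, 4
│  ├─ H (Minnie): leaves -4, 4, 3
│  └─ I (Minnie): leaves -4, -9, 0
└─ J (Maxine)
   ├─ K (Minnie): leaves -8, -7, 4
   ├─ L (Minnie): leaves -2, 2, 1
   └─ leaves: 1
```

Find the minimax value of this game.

-8

C (Minnie): min(6, -5, -9) = -9
D (Minnie): min(-6, 7, -8) = -8
E (Minnie): min(-5, -9, 1) = -9
B (Maxine): max(-9, -8, -9) = -8
G (Minnie): min(-8, -2, 4) = -8
H (Minnie): min(-4, 4, 3) = -4
I (Minnie): min(-4, -9, 0) = -9
F (Maxine): max(-8, -4, -9) = -4
K (Minnie): min(-8, -7, 4) = -8
L (Minnie): min(-2, 2, 1) = -2
J (Maxine): max(-8, -2, 1) = 1
Root (Minnie): min(-8, -4, 1) = -8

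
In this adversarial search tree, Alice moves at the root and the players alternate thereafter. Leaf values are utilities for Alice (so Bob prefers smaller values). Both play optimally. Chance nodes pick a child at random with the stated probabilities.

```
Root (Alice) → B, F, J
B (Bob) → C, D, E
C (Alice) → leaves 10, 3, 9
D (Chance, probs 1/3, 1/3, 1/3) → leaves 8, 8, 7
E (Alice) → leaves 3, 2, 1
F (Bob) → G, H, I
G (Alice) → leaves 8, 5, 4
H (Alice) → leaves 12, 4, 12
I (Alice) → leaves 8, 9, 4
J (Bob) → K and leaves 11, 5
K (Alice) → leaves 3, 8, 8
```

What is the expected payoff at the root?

8

C (Alice): max(10, 3, 9) = 10
D (Chance): 1/3·8 + 1/3·8 + 1/3·7 = 7.67
E (Alice): max(3, 2, 1) = 3
B (Bob): min(10, 7.67, 3) = 3
G (Alice): max(8, 5, 4) = 8
H (Alice): max(12, 4, 12) = 12
I (Alice): max(8, 9, 4) = 9
F (Bob): min(8, 12, 9) = 8
K (Alice): max(3, 8, 8) = 8
J (Bob): min(8, 11, 5) = 5
Root (Alice): max(3, 8, 5) = 8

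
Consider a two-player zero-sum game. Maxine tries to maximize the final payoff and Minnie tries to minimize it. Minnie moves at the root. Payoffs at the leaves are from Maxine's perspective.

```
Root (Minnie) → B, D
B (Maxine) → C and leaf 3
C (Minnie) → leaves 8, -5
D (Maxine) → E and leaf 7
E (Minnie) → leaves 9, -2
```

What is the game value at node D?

7

E: min(9, -2) = -2
D: max(-2, 7) = 7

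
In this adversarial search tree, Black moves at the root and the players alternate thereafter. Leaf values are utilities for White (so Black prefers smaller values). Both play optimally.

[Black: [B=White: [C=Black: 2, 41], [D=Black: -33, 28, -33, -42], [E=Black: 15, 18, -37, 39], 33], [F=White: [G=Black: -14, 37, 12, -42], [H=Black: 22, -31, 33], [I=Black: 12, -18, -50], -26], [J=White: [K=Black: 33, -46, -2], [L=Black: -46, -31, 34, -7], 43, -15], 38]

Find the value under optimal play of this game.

-26

C (Black): min(2, 41) = 2
D (Black): min(-33, 28, -33, -42) = -42
E (Black): min(15, 18, -37, 39) = -37
B (White): max(2, -42, -37, 33) = 33
G (Black): min(-14, 37, 12, -42) = -42
H (Black): min(22, -31, 33) = -31
I (Black): min(12, -18, -50) = -50
F (White): max(-42, -31, -50, -26) = -26
K (Black): min(33, -46, -2) = -46
L (Black): min(-46, -31, 34, -7) = -46
J (White): max(-46, -46, 43, -15) = 43
Root (Black): min(33, -26, 43, 38) = -26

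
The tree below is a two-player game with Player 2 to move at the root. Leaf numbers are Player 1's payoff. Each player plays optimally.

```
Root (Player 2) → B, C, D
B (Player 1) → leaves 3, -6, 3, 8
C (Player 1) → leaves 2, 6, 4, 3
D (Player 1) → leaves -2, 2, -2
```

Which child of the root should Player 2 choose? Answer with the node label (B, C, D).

B (Player 1): max(3, -6, 3, 8) = 8
C (Player 1): max(2, 6, 4, 3) = 6
D (Player 1): max(-2, 2, -2) = 2
Root (Player 2): min(8, 6, 2) = 2
Player 2 picks the child with the lowest value: D (value 2).

D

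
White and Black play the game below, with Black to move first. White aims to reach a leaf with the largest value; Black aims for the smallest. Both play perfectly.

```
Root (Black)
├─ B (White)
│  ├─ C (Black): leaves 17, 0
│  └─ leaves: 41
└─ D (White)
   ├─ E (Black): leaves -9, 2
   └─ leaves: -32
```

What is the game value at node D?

E: min(-9, 2) = -9
D: max(-9, -32) = -9

-9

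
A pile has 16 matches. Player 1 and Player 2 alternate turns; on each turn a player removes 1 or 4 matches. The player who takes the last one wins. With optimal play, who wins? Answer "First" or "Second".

First

W/L table (W = player to move can force a win):
i:   0  1  2  3  4  5  6  7  8  9 10 11 12 13 14 15 16
     L  W  L  W  W  L  W  L  W  W  L  W  L  W  W  L  W
Position 16 is W, so the first player wins.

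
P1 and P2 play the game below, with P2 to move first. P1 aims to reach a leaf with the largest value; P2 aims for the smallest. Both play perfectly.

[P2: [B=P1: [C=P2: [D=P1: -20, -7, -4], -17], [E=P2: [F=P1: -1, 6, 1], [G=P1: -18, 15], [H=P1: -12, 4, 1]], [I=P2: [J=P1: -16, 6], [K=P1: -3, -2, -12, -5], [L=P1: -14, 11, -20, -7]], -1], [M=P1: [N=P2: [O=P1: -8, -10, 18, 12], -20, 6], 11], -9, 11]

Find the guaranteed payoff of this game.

-9

D (P1): max(-20, -7, -4) = -4
C (P2): min(-4, -17) = -17
F (P1): max(-1, 6, 1) = 6
G (P1): max(-18, 15) = 15
H (P1): max(-12, 4, 1) = 4
E (P2): min(6, 15, 4) = 4
J (P1): max(-16, 6) = 6
K (P1): max(-3, -2, -12, -5) = -2
L (P1): max(-14, 11, -20, -7) = 11
I (P2): min(6, -2, 11) = -2
B (P1): max(-17, 4, -2, -1) = 4
O (P1): max(-8, -10, 18, 12) = 18
N (P2): min(18, -20, 6) = -20
M (P1): max(-20, 11) = 11
Root (P2): min(4, 11, -9, 11) = -9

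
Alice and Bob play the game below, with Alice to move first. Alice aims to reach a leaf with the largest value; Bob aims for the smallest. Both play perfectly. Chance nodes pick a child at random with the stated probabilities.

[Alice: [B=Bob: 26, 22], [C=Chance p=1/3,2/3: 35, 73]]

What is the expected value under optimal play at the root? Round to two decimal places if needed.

B (Bob): min(26, 22) = 22
C (Chance): 1/3·35 + 2/3·73 = 60.33
Root (Alice): max(22, 60.33) = 60.33

60.33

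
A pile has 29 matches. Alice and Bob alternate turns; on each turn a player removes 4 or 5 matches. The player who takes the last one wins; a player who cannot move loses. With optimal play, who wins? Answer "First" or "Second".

Second

Positions where the player to move wins (W) vs loses (L):
i:   0  1  2  3  4  5  6  7  8  9 10 11 12 13 14 15 16 17 18 19 20 21 22 23 24 25 26 27 28 29
     L  L  L  L  W  W  W  W  W  L  L  L  L  W  W  W  W  W  L  L  L  L  W  W  W  W  W  L  L  L
Position 29 is L, so the second player wins.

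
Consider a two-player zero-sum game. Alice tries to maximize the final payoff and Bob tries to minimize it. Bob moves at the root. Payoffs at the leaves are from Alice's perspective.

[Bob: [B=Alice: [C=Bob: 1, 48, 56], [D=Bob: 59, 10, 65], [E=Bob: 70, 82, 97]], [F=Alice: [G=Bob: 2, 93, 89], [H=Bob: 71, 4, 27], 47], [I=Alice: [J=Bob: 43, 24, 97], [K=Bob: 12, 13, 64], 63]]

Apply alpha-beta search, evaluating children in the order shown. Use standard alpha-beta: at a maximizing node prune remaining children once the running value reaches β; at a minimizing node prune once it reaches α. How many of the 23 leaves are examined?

C [α=-∞,β=+∞]: v=1
D [α=1,β=+∞]: v=10
E [α=10,β=+∞]: v=70
B [α=-∞,β=+∞]: v=70
G [α=-∞,β=70]: v=2
H [α=2,β=70]: v=4
F [α=-∞,β=70]: v=47
J [α=-∞,β=47]: v=24
K [α=24,β=47]: v=12 after child 1 ≤ α → α-cutoff, skip 2
I [α=-∞,β=47]: v=63
Root [α=-∞,β=+∞]: v=47
Leaves evaluated: 21 of 23.

21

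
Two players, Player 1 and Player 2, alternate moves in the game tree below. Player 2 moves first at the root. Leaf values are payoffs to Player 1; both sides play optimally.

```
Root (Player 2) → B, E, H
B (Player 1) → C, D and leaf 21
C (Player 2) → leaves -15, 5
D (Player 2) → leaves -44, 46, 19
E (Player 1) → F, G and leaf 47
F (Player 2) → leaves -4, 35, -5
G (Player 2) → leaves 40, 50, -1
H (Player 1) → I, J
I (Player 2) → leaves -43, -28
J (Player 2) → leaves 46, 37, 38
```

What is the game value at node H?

I: min(-43, -28) = -43
J: min(46, 37, 38) = 37
H: max(-43, 37) = 37

37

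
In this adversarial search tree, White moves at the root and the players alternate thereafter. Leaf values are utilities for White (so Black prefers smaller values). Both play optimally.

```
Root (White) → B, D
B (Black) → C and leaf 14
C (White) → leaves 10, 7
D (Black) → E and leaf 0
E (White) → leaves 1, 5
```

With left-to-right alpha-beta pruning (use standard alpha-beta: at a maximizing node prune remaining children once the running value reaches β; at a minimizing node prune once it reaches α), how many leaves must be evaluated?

C [α=-∞,β=+∞]: v=10
B [α=-∞,β=+∞]: v=10
E [α=10,β=+∞]: v=5
D [α=10,β=+∞]: v=5 after child 1 ≤ α → α-cutoff, skip 1
Root [α=-∞,β=+∞]: v=10
Leaves evaluated: 5 of 6.

5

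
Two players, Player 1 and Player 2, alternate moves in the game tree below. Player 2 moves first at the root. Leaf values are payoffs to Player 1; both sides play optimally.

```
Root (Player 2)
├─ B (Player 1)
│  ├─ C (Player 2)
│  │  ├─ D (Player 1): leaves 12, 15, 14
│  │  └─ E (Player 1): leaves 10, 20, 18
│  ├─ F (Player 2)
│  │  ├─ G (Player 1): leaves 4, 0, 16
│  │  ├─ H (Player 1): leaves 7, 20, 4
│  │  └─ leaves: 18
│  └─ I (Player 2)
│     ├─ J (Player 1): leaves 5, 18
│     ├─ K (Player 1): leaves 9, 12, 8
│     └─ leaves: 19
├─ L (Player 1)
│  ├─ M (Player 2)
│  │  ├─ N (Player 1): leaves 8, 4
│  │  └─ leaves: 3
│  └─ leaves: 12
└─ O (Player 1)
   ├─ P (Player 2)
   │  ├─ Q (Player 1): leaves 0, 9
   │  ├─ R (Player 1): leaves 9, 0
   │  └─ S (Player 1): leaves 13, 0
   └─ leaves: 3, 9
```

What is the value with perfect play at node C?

D: max(12, 15, 14) = 15
E: max(10, 20, 18) = 20
C: min(15, 20) = 15

15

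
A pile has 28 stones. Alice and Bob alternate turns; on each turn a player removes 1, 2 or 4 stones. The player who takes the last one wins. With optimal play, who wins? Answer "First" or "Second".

First

Compute winning (W) and losing (L) positions by backward induction:
i:   0  1  2  3  4  5  6  7  8  9 10 11 12 13 14 15 16 17 18 19 20 21 22 23 24 25 26 27 28
     L  W  W  L  W  W  L  W  W  L  W  W  L  W  W  L  W  W  L  W  W  L  W  W  L  W  W  L  W
Position 28 is W, so the first player wins.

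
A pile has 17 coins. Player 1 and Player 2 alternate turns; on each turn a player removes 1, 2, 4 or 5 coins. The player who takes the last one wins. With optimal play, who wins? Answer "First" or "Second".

Compute winning (W) and losing (L) positions by backward induction:
i:   0  1  2  3  4  5  6  7  8  9 10 11 12 13 14 15 16 17
     L  W  W  L  W  W  L  W  W  L  W  W  L  W  W  L  W  W
Position 17 is W, so the first player wins.

First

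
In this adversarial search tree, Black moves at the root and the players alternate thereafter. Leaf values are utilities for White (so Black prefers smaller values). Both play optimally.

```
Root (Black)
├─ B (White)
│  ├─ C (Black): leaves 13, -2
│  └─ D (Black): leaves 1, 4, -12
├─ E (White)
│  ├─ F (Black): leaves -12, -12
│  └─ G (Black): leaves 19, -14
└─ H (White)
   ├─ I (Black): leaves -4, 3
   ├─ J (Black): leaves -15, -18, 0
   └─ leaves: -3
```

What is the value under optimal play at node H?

I: min(-4, 3) = -4
J: min(-15, -18, 0) = -18
H: max(-4, -18, -3) = -3

-3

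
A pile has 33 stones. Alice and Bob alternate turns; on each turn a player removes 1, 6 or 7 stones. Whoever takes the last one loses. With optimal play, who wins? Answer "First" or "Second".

Compute winning (W) and losing (L) positions by backward induction:
i:   0  1  2  3  4  5  6  7  8  9 10 11 12 13 14 15 16 17 18 19 20 21 22 23 24 25 26 27 28 29 30 31 32 33
     W  L  W  L  W  L  W  W  W  W  W  W  W  L  W  L  W  L  W  W  W  W  W  W  W  L  W  L  W  L  W  W  W  W
Position 33 is W, so the first player wins.

First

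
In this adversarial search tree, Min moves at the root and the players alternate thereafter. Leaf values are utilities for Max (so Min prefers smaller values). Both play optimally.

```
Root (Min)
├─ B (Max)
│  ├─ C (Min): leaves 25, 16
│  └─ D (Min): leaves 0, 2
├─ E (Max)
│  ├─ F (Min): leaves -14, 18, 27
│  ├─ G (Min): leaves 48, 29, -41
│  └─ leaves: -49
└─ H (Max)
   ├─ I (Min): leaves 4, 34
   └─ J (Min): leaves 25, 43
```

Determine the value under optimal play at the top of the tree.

-14

C (Min): min(25, 16) = 16
D (Min): min(0, 2) = 0
B (Max): max(16, 0) = 16
F (Min): min(-14, 18, 27) = -14
G (Min): min(48, 29, -41) = -41
E (Max): max(-14, -41, -49) = -14
I (Min): min(4, 34) = 4
J (Min): min(25, 43) = 25
H (Max): max(4, 25) = 25
Root (Min): min(16, -14, 25) = -14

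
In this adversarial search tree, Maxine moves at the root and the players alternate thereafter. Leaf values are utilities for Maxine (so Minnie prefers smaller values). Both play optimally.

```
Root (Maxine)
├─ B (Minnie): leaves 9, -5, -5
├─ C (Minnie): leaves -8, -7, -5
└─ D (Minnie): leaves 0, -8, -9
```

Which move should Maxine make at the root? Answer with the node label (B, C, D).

B (Minnie): min(9, -5, -5) = -5
C (Minnie): min(-8, -7, -5) = -8
D (Minnie): min(0, -8, -9) = -9
Root (Maxine): max(-5, -8, -9) = -5
Maxine picks the child with the highest value: B (value -5).

B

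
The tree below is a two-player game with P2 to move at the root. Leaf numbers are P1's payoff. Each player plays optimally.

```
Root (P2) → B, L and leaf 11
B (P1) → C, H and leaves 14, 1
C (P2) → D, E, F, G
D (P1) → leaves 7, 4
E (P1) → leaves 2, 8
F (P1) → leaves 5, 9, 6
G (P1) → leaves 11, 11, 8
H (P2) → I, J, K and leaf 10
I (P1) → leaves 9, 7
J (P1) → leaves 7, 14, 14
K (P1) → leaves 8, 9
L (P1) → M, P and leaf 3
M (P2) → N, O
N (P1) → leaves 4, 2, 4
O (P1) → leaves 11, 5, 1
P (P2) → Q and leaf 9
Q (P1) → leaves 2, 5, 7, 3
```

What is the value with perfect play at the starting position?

D (P1): max(7, 4) = 7
E (P1): max(2, 8) = 8
F (P1): max(5, 9, 6) = 9
G (P1): max(11, 11, 8) = 11
C (P2): min(7, 8, 9, 11) = 7
I (P1): max(9, 7) = 9
J (P1): max(7, 14, 14) = 14
K (P1): max(8, 9) = 9
H (P2): min(9, 14, 9, 10) = 9
B (P1): max(7, 9, 14, 1) = 14
N (P1): max(4, 2, 4) = 4
O (P1): max(11, 5, 1) = 11
M (P2): min(4, 11) = 4
Q (P1): max(2, 5, 7, 3) = 7
P (P2): min(7, 9) = 7
L (P1): max(4, 7, 3) = 7
Root (P2): min(14, 7, 11) = 7

7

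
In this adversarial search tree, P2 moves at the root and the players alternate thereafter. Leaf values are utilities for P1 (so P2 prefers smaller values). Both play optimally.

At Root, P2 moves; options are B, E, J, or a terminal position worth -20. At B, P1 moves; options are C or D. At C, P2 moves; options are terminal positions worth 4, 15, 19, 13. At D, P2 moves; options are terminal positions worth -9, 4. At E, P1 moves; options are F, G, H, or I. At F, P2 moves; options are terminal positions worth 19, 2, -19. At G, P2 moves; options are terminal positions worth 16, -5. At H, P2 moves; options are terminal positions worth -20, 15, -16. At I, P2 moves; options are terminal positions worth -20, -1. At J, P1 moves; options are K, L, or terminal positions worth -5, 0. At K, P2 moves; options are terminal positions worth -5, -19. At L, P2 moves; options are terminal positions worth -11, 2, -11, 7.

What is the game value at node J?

0

K: min(-5, -19) = -19
L: min(-11, 2, -11, 7) = -11
J: max(-19, -11, -5, 0) = 0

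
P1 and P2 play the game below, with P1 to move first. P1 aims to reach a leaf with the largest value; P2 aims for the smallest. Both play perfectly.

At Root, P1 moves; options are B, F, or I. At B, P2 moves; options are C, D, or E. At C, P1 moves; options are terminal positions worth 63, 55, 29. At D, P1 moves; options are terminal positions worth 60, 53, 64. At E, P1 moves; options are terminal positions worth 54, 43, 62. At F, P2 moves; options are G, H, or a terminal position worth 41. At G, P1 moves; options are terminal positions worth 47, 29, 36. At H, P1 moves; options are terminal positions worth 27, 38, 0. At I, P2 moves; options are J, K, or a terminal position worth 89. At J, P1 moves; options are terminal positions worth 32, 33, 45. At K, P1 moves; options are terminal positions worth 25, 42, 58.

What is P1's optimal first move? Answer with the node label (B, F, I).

B

C (P1): max(63, 55, 29) = 63
D (P1): max(60, 53, 64) = 64
E (P1): max(54, 43, 62) = 62
B (P2): min(63, 64, 62) = 62
G (P1): max(47, 29, 36) = 47
H (P1): max(27, 38, 0) = 38
F (P2): min(47, 38, 41) = 38
J (P1): max(32, 33, 45) = 45
K (P1): max(25, 42, 58) = 58
I (P2): min(45, 58, 89) = 45
Root (P1): max(62, 38, 45) = 62
P1 picks the child with the highest value: B (value 62).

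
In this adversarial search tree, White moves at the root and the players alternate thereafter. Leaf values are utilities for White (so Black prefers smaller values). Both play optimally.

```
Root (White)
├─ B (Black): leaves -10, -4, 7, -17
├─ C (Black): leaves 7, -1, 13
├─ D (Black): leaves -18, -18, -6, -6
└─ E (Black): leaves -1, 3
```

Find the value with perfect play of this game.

-1

B (Black): min(-10, -4, 7, -17) = -17
C (Black): min(7, -1, 13) = -1
D (Black): min(-18, -18, -6, -6) = -18
E (Black): min(-1, 3) = -1
Root (White): max(-17, -1, -18, -1) = -1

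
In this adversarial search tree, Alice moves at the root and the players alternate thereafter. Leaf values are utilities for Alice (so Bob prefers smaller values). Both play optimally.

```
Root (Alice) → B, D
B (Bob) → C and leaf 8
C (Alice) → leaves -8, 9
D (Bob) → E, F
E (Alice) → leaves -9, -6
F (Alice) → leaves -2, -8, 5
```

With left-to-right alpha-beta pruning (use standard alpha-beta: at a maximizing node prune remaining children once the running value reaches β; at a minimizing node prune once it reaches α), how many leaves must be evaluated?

5

C [α=-∞,β=+∞]: v=9
B [α=-∞,β=+∞]: v=8
E [α=8,β=+∞]: v=-6
D [α=8,β=+∞]: v=-6 after child 1 ≤ α → α-cutoff, skip 1
Root [α=-∞,β=+∞]: v=8
Leaves evaluated: 5 of 8.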